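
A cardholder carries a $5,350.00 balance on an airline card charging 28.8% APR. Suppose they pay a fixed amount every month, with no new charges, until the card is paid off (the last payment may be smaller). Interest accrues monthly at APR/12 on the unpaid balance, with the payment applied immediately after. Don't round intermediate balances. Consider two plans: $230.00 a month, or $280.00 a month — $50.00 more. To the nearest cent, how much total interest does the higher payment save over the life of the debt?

$680.24

Monthly rate r = 28.8%/12 = 2.4% = 0.024.
At $230.00/mo: n = ⌈−ln(1 − rB₀/P)/ln(1+r)⌉ = 35 payments (last $104.19); total interest = total paid − $5,350.00 = $2,574.19.
At $280.00/mo: 26 payments (last $243.95); total interest $1,893.95.
Interest saved = $2,574.19 − $1,893.95 = $680.24.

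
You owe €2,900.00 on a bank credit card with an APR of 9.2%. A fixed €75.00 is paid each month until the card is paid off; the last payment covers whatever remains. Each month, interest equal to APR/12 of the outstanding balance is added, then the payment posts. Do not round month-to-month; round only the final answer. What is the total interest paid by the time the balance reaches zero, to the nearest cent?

€552.83

Monthly rate r = 9.2%/12 = 0.766667% = 0.00766667.
Payoff takes n = ⌈−ln(1 − rB₀/P)/ln(1+r)⌉ = ⌈46.038⌉ = 47 payments; the last is €2.83.
Total paid = 46·€75.00 + €2.83 = €3,452.83.
Total interest = total paid − principal = €3,452.83 − €2,900.00 = €552.83.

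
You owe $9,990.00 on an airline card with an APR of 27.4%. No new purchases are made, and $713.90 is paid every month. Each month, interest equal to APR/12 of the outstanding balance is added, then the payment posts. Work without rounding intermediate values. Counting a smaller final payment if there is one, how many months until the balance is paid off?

18 payments

Monthly rate r = 27.4%/12 = 2.28333% = 0.0228333.
Recurrence: B ← B·(1+r) − $713.90.
Month 1: interest $228.10; balance after payment $9,504.20.
Month 2: interest $217.01; balance after payment $9,007.32.
Closed form: n = −ln(1 − rB₀/P)/ln(1+r) = −ln(0.68048)/ln(1.02283) ≈ 17.051, so the balance reaches zero during payment 18.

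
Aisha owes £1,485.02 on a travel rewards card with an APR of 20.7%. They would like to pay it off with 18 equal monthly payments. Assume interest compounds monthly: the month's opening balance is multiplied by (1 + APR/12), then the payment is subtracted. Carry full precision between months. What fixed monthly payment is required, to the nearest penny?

£96.68

Monthly rate r = 20.7%/12 = 1.725% = 0.01725.
Level-payment amortization: P = B₀·r / (1 − (1+r)^(−n)) = 1485.02·0.01725 / (1 − 1.01725^(−18)).
Denominator 1 − (1+r)^(−18) = 0.264976158.
P = 25.6166 / 0.264976158 ≈ 96.68.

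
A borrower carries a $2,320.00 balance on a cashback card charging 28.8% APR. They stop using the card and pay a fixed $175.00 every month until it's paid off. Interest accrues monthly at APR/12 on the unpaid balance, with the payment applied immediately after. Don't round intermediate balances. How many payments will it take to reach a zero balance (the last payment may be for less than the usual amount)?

Monthly rate r = 28.8%/12 = 2.4% = 0.024.
Recurrence: B ← B·(1+r) − $175.00.
Month 1: interest $55.68; balance after payment $2,200.68.
Month 2: interest $52.82; balance after payment $2,078.50.
Closed form: n = −ln(1 − rB₀/P)/ln(1+r) = −ln(0.68183)/ln(1.024) ≈ 16.148, so the balance reaches zero during payment 17.

17 payments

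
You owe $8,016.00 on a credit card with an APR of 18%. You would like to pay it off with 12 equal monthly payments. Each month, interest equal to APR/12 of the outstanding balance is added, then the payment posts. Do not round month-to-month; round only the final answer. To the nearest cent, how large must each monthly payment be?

$734.91

Monthly rate r = 18%/12 = 1.5% = 0.015.
Level-payment amortization: P = B₀·r / (1 − (1+r)^(−n)) = 8016.00·0.015 / (1 − 1.015^(−12)).
Denominator 1 − (1+r)^(−12) = 0.163612578.
P = 120.24 / 0.163612578 ≈ 734.91.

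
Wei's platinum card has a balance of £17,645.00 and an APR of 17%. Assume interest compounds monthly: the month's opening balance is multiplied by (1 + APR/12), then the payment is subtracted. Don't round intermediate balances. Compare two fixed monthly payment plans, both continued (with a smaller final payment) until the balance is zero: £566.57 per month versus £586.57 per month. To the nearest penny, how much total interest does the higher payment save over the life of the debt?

Monthly rate r = 17%/12 = 1.41667% = 0.0141667.
At £566.57/mo: n = ⌈−ln(1 − rB₀/P)/ln(1+r)⌉ = 42 payments (last £210.63); total interest = total paid − £17,645.00 = £5,795.00.
At £586.57/mo: 40 payments (last £283.58); total interest £5,514.81.
Interest saved = £5,795.00 − £5,514.81 = £280.19.

£280.19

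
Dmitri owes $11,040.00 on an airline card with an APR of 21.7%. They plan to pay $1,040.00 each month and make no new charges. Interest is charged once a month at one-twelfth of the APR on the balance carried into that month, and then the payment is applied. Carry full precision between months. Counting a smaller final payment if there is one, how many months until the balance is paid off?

Monthly rate r = 21.7%/12 = 1.80833% = 0.0180833.
Recurrence: B ← B·(1+r) − $1,040.00.
Month 1: interest $199.64; balance after payment $10,199.64.
Month 2: interest $184.44; balance after payment $9,344.08.
Closed form: n = −ln(1 − rB₀/P)/ln(1+r) = −ln(0.80804)/ln(1.01808) ≈ 11.893, so the balance reaches zero during payment 12.

12 payments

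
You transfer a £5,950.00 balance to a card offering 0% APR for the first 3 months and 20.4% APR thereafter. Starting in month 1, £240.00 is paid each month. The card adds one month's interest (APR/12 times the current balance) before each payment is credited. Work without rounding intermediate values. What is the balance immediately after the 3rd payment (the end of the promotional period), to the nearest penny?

Promo months 1–3 at r₀ = 0%/12 = 0; months 4+ at r₁ = 20.4%/12 = 0.017.
After month 3 (no interest yet): B = £5,950.00 − 3·£240.00 = £5,230.00.

£5,230.00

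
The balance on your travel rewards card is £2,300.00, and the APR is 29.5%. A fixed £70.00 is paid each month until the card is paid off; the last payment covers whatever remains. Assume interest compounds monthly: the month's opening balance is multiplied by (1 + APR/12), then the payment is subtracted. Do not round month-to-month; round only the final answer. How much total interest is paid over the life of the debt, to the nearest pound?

£2,453

Monthly rate r = 29.5%/12 = 2.45833% = 0.0245833.
Payoff takes n = ⌈−ln(1 − rB₀/P)/ln(1+r)⌉ = ⌈67.895⌉ = 68 payments; the last is £62.72.
Total paid = 67·£70.00 + £62.72 = £4,752.72.
Total interest = total paid − principal = £4,752.72 − £2,300.00 = £2,452.72.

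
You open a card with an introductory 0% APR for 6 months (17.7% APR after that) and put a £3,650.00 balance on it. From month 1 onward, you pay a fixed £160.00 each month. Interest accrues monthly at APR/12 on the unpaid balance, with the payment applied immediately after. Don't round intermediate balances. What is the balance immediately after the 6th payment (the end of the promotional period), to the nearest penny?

Promo months 1–6 at r₀ = 0%/12 = 0; months 7+ at r₁ = 17.7%/12 = 0.01475.
After month 6 (no interest yet): B = £3,650.00 − 6·£160.00 = £2,690.00.

£2,690.00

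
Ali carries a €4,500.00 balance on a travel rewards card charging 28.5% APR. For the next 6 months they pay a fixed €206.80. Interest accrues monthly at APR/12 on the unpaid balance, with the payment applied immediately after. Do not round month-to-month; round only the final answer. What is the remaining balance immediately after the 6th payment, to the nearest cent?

€3,863.70

Monthly rate r = 28.5%/12 = 2.375% = 0.02375.
Each month: B ← B·(1+r) − €206.80.
Month 1: interest €106.88; balance after payment €4,400.07.
Month 2: interest €104.50; balance after payment €4,297.78.
Month 3: interest €102.07; balance after payment €4,193.05.
Month 4: interest €99.58; balance after payment €4,085.83.
Month 5: interest €97.04; balance after payment €3,976.07.
Month 6: interest €94.43; balance after payment €3,863.70.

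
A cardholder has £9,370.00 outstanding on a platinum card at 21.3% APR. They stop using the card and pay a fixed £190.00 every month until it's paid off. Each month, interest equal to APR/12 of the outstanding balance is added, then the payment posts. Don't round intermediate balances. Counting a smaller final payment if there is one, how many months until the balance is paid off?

Monthly rate r = 21.3%/12 = 1.775% = 0.01775.
Recurrence: B ← B·(1+r) − £190.00.
Month 1: interest £166.32; balance after payment £9,346.32.
Month 2: interest £165.90; balance after payment £9,322.21.
Closed form: n = −ln(1 − rB₀/P)/ln(1+r) = −ln(0.12464)/ln(1.01775) ≈ 118.350, so the balance reaches zero during payment 119.

119 months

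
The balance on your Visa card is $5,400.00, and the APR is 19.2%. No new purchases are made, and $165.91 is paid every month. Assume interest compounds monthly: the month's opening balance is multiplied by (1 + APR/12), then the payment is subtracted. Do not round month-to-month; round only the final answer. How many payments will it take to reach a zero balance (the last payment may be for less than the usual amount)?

47 months

Monthly rate r = 19.2%/12 = 1.6% = 0.016.
Recurrence: B ← B·(1+r) − $165.91.
Month 1: interest $86.40; balance after payment $5,320.49.
Month 2: interest $85.13; balance after payment $5,239.71.
Closed form: n = −ln(1 − rB₀/P)/ln(1+r) = −ln(0.47924)/ln(1.016) ≈ 46.339, so the balance reaches zero during payment 47.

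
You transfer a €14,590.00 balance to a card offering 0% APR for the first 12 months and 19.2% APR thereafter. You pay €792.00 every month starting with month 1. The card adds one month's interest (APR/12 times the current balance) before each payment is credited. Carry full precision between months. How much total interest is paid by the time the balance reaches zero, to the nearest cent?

€324.39

Promo months 1–12 at r₀ = 0%/12 = 0; months 13+ at r₁ = 19.2%/12 = 0.016.
After month 12 (no interest yet): B = €14,590.00 − 12·€792.00 = €5,086.00.
Then at r₁ with €792.00/mo: n₂ = −ln(1 − r₁·B/P)/ln(1+r₁) ≈ 6.83 → 7 more payments.
Total paid = 18·€792.00 + €658.39 = €14,914.39; interest = €14,914.39 − €14,590.00 = €324.39.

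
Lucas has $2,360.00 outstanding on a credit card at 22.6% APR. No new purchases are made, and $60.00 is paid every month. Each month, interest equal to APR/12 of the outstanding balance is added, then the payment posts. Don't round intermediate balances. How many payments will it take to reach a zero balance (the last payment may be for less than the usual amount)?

Monthly rate r = 22.6%/12 = 1.88333% = 0.0188333.
Recurrence: B ← B·(1+r) − $60.00.
Month 1: interest $44.45; balance after payment $2,344.45.
Month 2: interest $44.15; balance after payment $2,328.60.
Closed form: n = −ln(1 − rB₀/P)/ln(1+r) = −ln(0.25922)/ln(1.01883) ≈ 72.358, so the balance reaches zero during payment 73.

73 months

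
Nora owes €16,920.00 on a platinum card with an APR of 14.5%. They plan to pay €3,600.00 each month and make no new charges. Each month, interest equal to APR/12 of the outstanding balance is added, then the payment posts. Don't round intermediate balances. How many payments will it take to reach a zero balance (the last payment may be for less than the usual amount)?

5 payments

Monthly rate r = 14.5%/12 = 1.20833% = 0.0120833.
Recurrence: B ← B·(1+r) − €3,600.00.
Month 1: interest €204.45; balance after payment €13,524.45.
Month 2: interest €163.42; balance after payment €10,087.87.
Month 3: interest €121.90; balance after payment €6,609.77.
Month 4: interest €79.87; balance after payment €3,089.63.
Month 5: interest €37.33; balance after payment €0.00.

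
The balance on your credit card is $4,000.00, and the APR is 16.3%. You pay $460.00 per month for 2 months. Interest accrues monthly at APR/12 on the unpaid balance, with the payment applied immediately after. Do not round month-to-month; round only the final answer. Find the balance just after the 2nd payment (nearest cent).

$3,183.16

Monthly rate r = 16.3%/12 = 1.35833% = 0.0135833.
Each month: B ← B·(1+r) − $460.00.
Month 1: interest $54.33; balance after payment $3,594.33.
Month 2: interest $48.82; balance after payment $3,183.16.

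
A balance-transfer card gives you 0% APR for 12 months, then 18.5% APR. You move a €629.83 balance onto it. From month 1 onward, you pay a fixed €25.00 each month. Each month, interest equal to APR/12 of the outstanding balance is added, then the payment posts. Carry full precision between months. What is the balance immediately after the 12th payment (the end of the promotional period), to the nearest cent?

€329.83

Promo months 1–12 at r₀ = 0%/12 = 0; months 13+ at r₁ = 18.5%/12 = 0.0154167.
After month 12 (no interest yet): B = €629.83 − 12·€25.00 = €329.83.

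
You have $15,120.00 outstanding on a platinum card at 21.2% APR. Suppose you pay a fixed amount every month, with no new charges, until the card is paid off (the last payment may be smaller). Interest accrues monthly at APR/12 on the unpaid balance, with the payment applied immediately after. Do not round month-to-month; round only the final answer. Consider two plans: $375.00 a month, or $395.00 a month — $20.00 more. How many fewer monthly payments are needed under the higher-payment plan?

Monthly rate r = 21.2%/12 = 1.76667% = 0.0176667.
At $375.00/mo: n = ⌈−ln(1 − rB₀/P)/ln(1+r)⌉ = 72 payments (last $54.46); total interest = total paid − $15,120.00 = $11,559.46.
At $395.00/mo: 65 payments (last $158.68); total interest $10,318.68.
Payments saved = 72 − 65 = 7.

7 fewer payments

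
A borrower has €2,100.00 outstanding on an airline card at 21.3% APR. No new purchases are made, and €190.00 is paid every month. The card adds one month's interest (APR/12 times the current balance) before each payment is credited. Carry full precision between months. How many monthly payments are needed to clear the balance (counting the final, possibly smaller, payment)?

13 payments

Monthly rate r = 21.3%/12 = 1.775% = 0.01775.
Recurrence: B ← B·(1+r) − €190.00.
Month 1: interest €37.28; balance after payment €1,947.28.
Month 2: interest €34.56; balance after payment €1,791.84.
Closed form: n = −ln(1 − rB₀/P)/ln(1+r) = −ln(0.80382)/ln(1.01775) ≈ 12.412, so the balance reaches zero during payment 13.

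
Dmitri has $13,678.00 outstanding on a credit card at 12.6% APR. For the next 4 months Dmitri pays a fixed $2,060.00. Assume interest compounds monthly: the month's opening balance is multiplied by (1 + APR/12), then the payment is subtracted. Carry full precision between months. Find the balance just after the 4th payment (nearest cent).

$5,890.90

Monthly rate r = 12.6%/12 = 1.05% = 0.0105.
Each month: B ← B·(1+r) − $2,060.00.
Month 1: interest $143.62; balance after payment $11,761.62.
Month 2: interest $123.50; balance after payment $9,825.12.
Month 3: interest $103.16; balance after payment $7,868.28.
Month 4: interest $82.62; balance after payment $5,890.90.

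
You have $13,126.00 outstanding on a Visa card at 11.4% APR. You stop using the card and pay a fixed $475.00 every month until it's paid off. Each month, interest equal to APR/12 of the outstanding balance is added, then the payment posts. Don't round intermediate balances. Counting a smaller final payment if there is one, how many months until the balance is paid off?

33 months

Monthly rate r = 11.4%/12 = 0.95% = 0.0095.
Recurrence: B ← B·(1+r) − $475.00.
Month 1: interest $124.70; balance after payment $12,775.70.
Month 2: interest $121.37; balance after payment $12,422.07.
Closed form: n = −ln(1 − rB₀/P)/ln(1+r) = −ln(0.73748)/ln(1.0095) ≈ 32.206, so the balance reaches zero during payment 33.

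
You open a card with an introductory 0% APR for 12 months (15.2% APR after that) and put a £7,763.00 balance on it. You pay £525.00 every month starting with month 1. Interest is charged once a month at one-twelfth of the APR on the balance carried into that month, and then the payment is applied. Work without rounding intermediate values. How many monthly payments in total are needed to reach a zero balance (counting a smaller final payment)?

Promo months 1–12 at r₀ = 0%/12 = 0; months 13+ at r₁ = 15.2%/12 = 0.0126667.
After month 12 (no interest yet): B = £7,763.00 − 12·£525.00 = £1,463.00.
Then at r₁ with £525.00/mo: n₂ = −ln(1 − r₁·B/P)/ln(1+r₁) ≈ 2.85 → 3 more payments.

15 months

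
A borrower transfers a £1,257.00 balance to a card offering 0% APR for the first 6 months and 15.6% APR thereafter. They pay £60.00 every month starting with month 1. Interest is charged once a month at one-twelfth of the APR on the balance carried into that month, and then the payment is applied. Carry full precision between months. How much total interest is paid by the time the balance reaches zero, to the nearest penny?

Promo months 1–6 at r₀ = 0%/12 = 0; months 7+ at r₁ = 15.6%/12 = 0.013.
After month 6 (no interest yet): B = £1,257.00 − 6·£60.00 = £897.00.
Then at r₁ with £60.00/mo: n₂ = −ln(1 − r₁·B/P)/ln(1+r₁) ≈ 16.73 → 17 more payments.
Total paid = 22·£60.00 + £43.96 = £1,363.96; interest = £1,363.96 − £1,257.00 = £106.96.

£106.96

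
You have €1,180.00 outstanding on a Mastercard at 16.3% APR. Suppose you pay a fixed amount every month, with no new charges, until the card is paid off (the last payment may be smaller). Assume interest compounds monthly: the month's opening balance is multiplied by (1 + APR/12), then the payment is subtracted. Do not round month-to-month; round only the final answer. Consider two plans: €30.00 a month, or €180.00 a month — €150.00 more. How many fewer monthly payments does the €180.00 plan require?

50 fewer payments

Monthly rate r = 16.3%/12 = 1.35833% = 0.0135833.
At €30.00/mo: n = ⌈−ln(1 − rB₀/P)/ln(1+r)⌉ = 57 payments (last €19.21); total interest = total paid − €1,180.00 = €519.21.
At €180.00/mo: 7 payments (last €164.35); total interest €64.35.
Payments saved = 57 − 7 = 50.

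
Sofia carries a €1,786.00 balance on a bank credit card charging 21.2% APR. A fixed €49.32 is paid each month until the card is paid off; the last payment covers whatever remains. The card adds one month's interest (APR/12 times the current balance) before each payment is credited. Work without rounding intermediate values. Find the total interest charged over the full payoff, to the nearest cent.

€1,089.43

Monthly rate r = 21.2%/12 = 1.76667% = 0.0176667.
Payoff takes n = ⌈−ln(1 − rB₀/P)/ln(1+r)⌉ = ⌈58.300⌉ = 59 payments; the last is €14.87.
Total paid = 58·€49.32 + €14.87 = €2,875.43.
Total interest = total paid − principal = €2,875.43 − €1,786.00 = €1,089.43.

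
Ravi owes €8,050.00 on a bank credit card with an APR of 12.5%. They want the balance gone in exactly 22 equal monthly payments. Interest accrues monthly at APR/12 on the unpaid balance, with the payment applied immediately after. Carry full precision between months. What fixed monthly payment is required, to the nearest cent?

Monthly rate r = 12.5%/12 = 1.04167% = 0.0104167.
Level-payment amortization: P = B₀·r / (1 − (1+r)^(−n)) = 8050.00·0.0104167 / (1 − 1.01042^(−22)).
Denominator 1 − (1+r)^(−22) = 0.203860864.
P = 83.8542 / 0.203860864 ≈ 411.33.

€411.33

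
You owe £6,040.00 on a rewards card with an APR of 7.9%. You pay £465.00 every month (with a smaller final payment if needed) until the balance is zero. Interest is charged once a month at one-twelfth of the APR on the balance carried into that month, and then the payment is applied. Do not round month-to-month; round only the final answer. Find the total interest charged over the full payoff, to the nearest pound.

£295

Monthly rate r = 7.9%/12 = 0.658333% = 0.00658333.
Payoff takes n = ⌈−ln(1 − rB₀/P)/ln(1+r)⌉ = ⌈13.623⌉ = 14 payments; the last is £290.10.
Total paid = 13·£465.00 + £290.10 = £6,335.10.
Total interest = total paid − principal = £6,335.10 − £6,040.00 = £295.10.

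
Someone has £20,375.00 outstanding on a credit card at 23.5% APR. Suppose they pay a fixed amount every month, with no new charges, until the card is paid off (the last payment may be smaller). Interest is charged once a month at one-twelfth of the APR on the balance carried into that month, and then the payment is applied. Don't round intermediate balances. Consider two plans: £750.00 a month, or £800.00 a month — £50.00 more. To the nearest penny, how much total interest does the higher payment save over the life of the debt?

Monthly rate r = 23.5%/12 = 1.95833% = 0.0195833.
At £750.00/mo: n = ⌈−ln(1 − rB₀/P)/ln(1+r)⌉ = 40 payments (last £114.98); total interest = total paid − £20,375.00 = £8,989.98.
At £800.00/mo: 36 payments (last £492.08); total interest £8,117.08.
Interest saved = £8,989.98 − £8,117.08 = £872.90.

£872.90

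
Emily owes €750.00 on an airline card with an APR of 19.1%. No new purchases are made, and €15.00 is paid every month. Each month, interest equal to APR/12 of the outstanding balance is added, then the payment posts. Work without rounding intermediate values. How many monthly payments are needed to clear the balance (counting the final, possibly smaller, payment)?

Monthly rate r = 19.1%/12 = 1.59167% = 0.0159167.
Recurrence: B ← B·(1+r) − €15.00.
Month 1: interest €11.94; balance after payment €746.94.
Month 2: interest €11.89; balance after payment €743.83.
Closed form: n = −ln(1 − rB₀/P)/ln(1+r) = −ln(0.20417)/ln(1.01592) ≈ 100.613, so the balance reaches zero during payment 101.

101 payments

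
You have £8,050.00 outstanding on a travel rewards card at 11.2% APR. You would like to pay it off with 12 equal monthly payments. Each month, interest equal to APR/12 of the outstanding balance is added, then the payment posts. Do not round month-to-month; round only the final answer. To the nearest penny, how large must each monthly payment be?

Monthly rate r = 11.2%/12 = 0.933333% = 0.00933333.
Level-payment amortization: P = B₀·r / (1 − (1+r)^(−n)) = 8050.00·0.00933333 / (1 − 1.00933^(−12)).
Denominator 1 − (1+r)^(−12) = 0.105491222.
P = 75.1333 / 0.105491222 ≈ 712.22.

£712.22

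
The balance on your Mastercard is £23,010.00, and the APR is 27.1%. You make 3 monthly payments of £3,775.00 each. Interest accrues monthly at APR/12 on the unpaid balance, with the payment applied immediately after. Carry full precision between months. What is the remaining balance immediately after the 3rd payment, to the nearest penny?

£13,021.72

Monthly rate r = 27.1%/12 = 2.25833% = 0.0225833.
Each month: B ← B·(1+r) − £3,775.00.
Month 1: interest £519.64; balance after payment £19,754.64.
Month 2: interest £446.13; balance after payment £16,425.77.
Month 3: interest £370.95; balance after payment £13,021.72.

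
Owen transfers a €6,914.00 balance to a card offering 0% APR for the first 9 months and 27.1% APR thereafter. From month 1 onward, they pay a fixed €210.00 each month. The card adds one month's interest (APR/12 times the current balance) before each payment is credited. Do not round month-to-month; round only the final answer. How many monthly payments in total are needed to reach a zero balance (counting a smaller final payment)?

Promo months 1–9 at r₀ = 0%/12 = 0; months 10+ at r₁ = 27.1%/12 = 0.0225833.
After month 9 (no interest yet): B = €6,914.00 − 9·€210.00 = €5,024.00.
Then at r₁ with €210.00/mo: n₂ = −ln(1 − r₁·B/P)/ln(1+r₁) ≈ 34.80 → 35 more payments.

44 payments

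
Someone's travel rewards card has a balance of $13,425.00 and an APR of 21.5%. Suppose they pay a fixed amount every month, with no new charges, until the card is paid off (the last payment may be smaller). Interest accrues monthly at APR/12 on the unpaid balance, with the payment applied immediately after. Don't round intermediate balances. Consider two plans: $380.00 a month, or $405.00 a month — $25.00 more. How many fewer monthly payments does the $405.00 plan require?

Monthly rate r = 21.5%/12 = 1.79167% = 0.0179167.
At $380.00/mo: n = ⌈−ln(1 − rB₀/P)/ln(1+r)⌉ = 57 payments (last $169.45); total interest = total paid − $13,425.00 = $8,024.45.
At $405.00/mo: 51 payments (last $303.18); total interest $7,128.18.
Payments saved = 57 − 51 = 6.

6 fewer payments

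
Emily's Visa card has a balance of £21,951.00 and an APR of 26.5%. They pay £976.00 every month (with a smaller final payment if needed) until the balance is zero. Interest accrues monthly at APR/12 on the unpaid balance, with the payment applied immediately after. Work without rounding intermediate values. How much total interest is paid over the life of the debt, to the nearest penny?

£8,726.65

Monthly rate r = 26.5%/12 = 2.20833% = 0.0220833.
Payoff takes n = ⌈−ln(1 − rB₀/P)/ln(1+r)⌉ = ⌈31.429⌉ = 32 payments; the last is £421.65.
Total paid = 31·£976.00 + £421.65 = £30,677.65.
Total interest = total paid − principal = £30,677.65 − £21,951.00 = £8,726.65.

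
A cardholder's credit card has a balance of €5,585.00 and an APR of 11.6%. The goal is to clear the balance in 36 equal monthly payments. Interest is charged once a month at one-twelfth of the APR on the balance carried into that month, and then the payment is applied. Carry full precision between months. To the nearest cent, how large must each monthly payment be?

€184.44

Monthly rate r = 11.6%/12 = 0.966667% = 0.00966667.
Level-payment amortization: P = B₀·r / (1 − (1+r)^(−n)) = 5585.00·0.00966667 / (1 − 1.00967^(−36)).
Denominator 1 − (1+r)^(−36) = 0.292720078.
P = 53.9883 / 0.292720078 ≈ 184.44.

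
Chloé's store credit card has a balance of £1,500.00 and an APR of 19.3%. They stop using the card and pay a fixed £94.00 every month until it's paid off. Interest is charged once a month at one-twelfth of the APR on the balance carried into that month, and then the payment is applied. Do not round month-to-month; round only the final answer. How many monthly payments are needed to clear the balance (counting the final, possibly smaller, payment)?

19 payments

Monthly rate r = 19.3%/12 = 1.60833% = 0.0160833.
Recurrence: B ← B·(1+r) − £94.00.
Month 1: interest £24.13; balance after payment £1,430.12.
Month 2: interest £23.00; balance after payment £1,359.13.
Closed form: n = −ln(1 − rB₀/P)/ln(1+r) = −ln(0.74335)/ln(1.01608) ≈ 18.589, so the balance reaches zero during payment 19.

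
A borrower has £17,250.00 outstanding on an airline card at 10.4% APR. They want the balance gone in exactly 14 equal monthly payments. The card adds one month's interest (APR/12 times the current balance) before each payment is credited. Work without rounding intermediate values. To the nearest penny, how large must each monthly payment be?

£1,313.73

Monthly rate r = 10.4%/12 = 0.866667% = 0.00866667.
Level-payment amortization: P = B₀·r / (1 − (1+r)^(−n)) = 17250.00·0.00866667 / (1 − 1.00867^(−14)).
Denominator 1 − (1+r)^(−14) = 0.113798186.
P = 149.5 / 0.113798186 ≈ 1313.73.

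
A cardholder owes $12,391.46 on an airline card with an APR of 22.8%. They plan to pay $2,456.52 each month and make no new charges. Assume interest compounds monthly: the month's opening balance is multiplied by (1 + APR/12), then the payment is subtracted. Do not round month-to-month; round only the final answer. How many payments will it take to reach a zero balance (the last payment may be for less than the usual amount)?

Monthly rate r = 22.8%/12 = 1.9% = 0.019.
Recurrence: B ← B·(1+r) − $2,456.52.
Month 1: interest $235.44; balance after payment $10,170.38.
Month 2: interest $193.24; balance after payment $7,907.09.
Month 3: interest $150.23; balance after payment $5,600.81.
Month 4: interest $106.42; balance after payment $3,250.71.
Month 5: interest $61.76; balance after payment $855.95.
Month 6: interest $16.26; balance after payment $0.00.

6 payments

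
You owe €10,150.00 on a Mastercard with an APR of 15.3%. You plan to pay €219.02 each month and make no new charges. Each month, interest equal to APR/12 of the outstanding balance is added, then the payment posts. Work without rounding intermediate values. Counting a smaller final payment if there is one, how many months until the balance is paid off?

Monthly rate r = 15.3%/12 = 1.275% = 0.01275.
Recurrence: B ← B·(1+r) − €219.02.
Month 1: interest €129.41; balance after payment €10,060.39.
Month 2: interest €128.27; balance after payment €9,969.64.
Closed form: n = −ln(1 − rB₀/P)/ln(1+r) = −ln(0.40913)/ln(1.01275) ≈ 70.542, so the balance reaches zero during payment 71.

71 months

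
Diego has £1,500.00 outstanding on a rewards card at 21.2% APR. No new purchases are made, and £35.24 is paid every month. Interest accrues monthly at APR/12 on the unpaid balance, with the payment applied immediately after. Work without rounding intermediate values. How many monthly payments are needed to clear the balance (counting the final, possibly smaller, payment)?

80 payments

Monthly rate r = 21.2%/12 = 1.76667% = 0.0176667.
Recurrence: B ← B·(1+r) − £35.24.
Month 1: interest £26.50; balance after payment £1,491.26.
Month 2: interest £26.35; balance after payment £1,482.37.
Closed form: n = −ln(1 − rB₀/P)/ln(1+r) = −ln(0.24801)/ln(1.01767) ≈ 79.616, so the balance reaches zero during payment 80.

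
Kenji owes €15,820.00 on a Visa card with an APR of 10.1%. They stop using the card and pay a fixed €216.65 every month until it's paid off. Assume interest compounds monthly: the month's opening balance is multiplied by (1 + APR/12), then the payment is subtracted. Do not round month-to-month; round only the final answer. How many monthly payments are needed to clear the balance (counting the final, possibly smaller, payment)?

114 months

Monthly rate r = 10.1%/12 = 0.841667% = 0.00841667.
Recurrence: B ← B·(1+r) − €216.65.
Month 1: interest €133.15; balance after payment €15,736.50.
Month 2: interest €132.45; balance after payment €15,652.30.
Closed form: n = −ln(1 − rB₀/P)/ln(1+r) = −ln(0.38541)/ln(1.00842) ≈ 113.758, so the balance reaches zero during payment 114.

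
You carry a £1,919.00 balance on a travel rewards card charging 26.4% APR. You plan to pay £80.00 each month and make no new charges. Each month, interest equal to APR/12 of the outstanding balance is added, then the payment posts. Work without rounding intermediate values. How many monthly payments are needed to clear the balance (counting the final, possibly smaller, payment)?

Monthly rate r = 26.4%/12 = 2.2% = 0.022.
Recurrence: B ← B·(1+r) − £80.00.
Month 1: interest £42.22; balance after payment £1,881.22.
Month 2: interest £41.39; balance after payment £1,842.60.
Closed form: n = −ln(1 − rB₀/P)/ln(1+r) = −ln(0.47228)/ln(1.022) ≈ 34.473, so the balance reaches zero during payment 35.

35 payments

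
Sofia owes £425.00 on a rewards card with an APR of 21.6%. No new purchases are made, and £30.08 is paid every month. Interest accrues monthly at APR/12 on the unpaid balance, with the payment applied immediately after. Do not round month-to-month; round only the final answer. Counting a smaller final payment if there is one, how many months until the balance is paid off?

Monthly rate r = 21.6%/12 = 1.8% = 0.018.
Recurrence: B ← B·(1+r) − £30.08.
Month 1: interest £7.65; balance after payment £402.57.
Month 2: interest £7.25; balance after payment £379.74.
Closed form: n = −ln(1 − rB₀/P)/ln(1+r) = −ln(0.74568)/ln(1.018) ≈ 16.450, so the balance reaches zero during payment 17.

17 months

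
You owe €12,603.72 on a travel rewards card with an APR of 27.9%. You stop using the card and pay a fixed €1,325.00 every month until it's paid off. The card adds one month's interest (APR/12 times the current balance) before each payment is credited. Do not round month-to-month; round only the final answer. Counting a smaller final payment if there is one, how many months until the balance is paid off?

Monthly rate r = 27.9%/12 = 2.325% = 0.02325.
Recurrence: B ← B·(1+r) − €1,325.00.
Month 1: interest €293.04; balance after payment €11,571.76.
Month 2: interest €269.04; balance after payment €10,515.80.
Closed form: n = −ln(1 − rB₀/P)/ln(1+r) = −ln(0.77884)/ln(1.02325) ≈ 10.875, so the balance reaches zero during payment 11.

11 months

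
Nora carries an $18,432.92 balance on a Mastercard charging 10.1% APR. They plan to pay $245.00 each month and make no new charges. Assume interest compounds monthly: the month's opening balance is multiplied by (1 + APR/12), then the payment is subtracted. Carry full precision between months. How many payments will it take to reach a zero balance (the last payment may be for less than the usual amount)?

120 payments

Monthly rate r = 10.1%/12 = 0.841667% = 0.00841667.
Recurrence: B ← B·(1+r) − $245.00.
Month 1: interest $155.14; balance after payment $18,343.06.
Month 2: interest $154.39; balance after payment $18,252.45.
Closed form: n = −ln(1 − rB₀/P)/ln(1+r) = −ln(0.36676)/ln(1.00842) ≈ 119.675, so the balance reaches zero during payment 120.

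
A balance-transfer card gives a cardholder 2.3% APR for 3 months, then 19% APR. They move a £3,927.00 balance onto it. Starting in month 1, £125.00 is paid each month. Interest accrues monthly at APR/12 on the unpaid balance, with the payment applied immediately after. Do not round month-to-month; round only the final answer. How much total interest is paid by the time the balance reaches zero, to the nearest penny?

Promo months 1–3 at r₀ = 2.3%/12 = 0.00191667; months 4+ at r₁ = 19%/12 = 0.0158333.
After month 3: iterate B ← B·(1+r₀) − £125.00 for 3 months → £3,573.90.
Then at r₁ with £125.00/mo: n₂ = −ln(1 − r₁·B/P)/ln(1+r₁) ≈ 38.37 → 39 more payments.
Total paid = 41·£125.00 + £46.34 = £5,171.34; interest = £5,171.34 − £3,927.00 = £1,244.34.

£1,244.34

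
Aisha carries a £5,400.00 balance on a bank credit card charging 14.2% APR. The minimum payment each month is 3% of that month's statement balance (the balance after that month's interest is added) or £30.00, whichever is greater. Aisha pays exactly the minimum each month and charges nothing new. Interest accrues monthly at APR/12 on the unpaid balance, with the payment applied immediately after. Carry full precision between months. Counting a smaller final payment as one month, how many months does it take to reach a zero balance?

Monthly rate r = 14.2%/12 = 1.18333% = 0.0118333.
While 3% of the post-interest balance exceeds £30.00, each month B ← (B·(1+r))·(1 − 0.03), i.e. B shrinks by the factor (1+r)·0.97 = 0.98148.
This holds for months 1–91. Entering month 92 the balance is £985.23; 3% of the post-interest balance is now below £30.00, so the flat £30.00 minimum applies from here.
From month 92 a fixed £30.00 at rate r clears £985.23 in 42 more payments. Total: 91 + 42 = 133 months.

133 months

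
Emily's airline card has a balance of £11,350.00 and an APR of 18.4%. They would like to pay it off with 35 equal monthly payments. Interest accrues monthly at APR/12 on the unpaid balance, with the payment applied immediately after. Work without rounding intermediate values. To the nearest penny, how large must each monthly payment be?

£421.47

Monthly rate r = 18.4%/12 = 1.53333% = 0.0153333.
Level-payment amortization: P = B₀·r / (1 − (1+r)^(−n)) = 11350.00·0.0153333 / (1 − 1.01533^(−35)).
Denominator 1 − (1+r)^(−35) = 0.412919777.
P = 174.033 / 0.412919777 ≈ 421.47.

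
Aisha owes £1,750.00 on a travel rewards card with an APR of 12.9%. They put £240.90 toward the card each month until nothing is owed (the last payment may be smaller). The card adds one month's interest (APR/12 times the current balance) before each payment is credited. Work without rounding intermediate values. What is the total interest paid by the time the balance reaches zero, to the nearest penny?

£82.19

Monthly rate r = 12.9%/12 = 1.075% = 0.01075.
Payoff takes n = ⌈−ln(1 − rB₀/P)/ln(1+r)⌉ = ⌈7.604⌉ = 8 payments; the last is £145.89.
Total paid = 7·£240.90 + £145.89 = £1,832.19.
Total interest = total paid − principal = £1,832.19 − £1,750.00 = £82.19.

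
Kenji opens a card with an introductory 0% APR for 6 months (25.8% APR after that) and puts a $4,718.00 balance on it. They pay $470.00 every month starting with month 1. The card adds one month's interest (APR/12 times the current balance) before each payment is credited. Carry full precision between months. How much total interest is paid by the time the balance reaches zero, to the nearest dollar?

Promo months 1–6 at r₀ = 0%/12 = 0; months 7+ at r₁ = 25.8%/12 = 0.0215.
After month 6 (no interest yet): B = $4,718.00 − 6·$470.00 = $1,898.00.
Then at r₁ with $470.00/mo: n₂ = −ln(1 − r₁·B/P)/ln(1+r₁) ≈ 4.27 → 5 more payments.
Total paid = 10·$470.00 + $127.75 = $4,827.75; interest = $4,827.75 − $4,718.00 = $109.75.

$110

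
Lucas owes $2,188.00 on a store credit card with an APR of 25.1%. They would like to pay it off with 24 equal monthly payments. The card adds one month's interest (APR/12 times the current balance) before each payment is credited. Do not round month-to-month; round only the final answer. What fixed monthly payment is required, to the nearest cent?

Monthly rate r = 25.1%/12 = 2.09167% = 0.0209167.
Level-payment amortization: P = B₀·r / (1 − (1+r)^(−n)) = 2188.00·0.0209167 / (1 − 1.02092^(−24)).
Denominator 1 − (1+r)^(−24) = 0.391538718.
P = 45.7657 / 0.391538718 ≈ 116.89.

$116.89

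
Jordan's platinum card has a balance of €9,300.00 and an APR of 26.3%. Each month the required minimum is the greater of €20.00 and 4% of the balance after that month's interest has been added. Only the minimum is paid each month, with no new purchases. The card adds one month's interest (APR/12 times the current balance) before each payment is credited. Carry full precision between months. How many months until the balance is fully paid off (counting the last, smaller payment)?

Monthly rate r = 26.3%/12 = 2.19167% = 0.0219167.
While 4% of the post-interest balance exceeds €20.00, each month B ← (B·(1+r))·(1 − 0.04), i.e. B shrinks by the factor (1+r)·0.96 = 0.98104.
This holds for months 1–154. Entering month 155 the balance is €487.79; 4% of the post-interest balance is now below €20.00, so the flat €20.00 minimum applies from here.
From month 155 a fixed €20.00 at rate r clears €487.79 in 36 more payments. Total: 154 + 36 = 190 months.

190 months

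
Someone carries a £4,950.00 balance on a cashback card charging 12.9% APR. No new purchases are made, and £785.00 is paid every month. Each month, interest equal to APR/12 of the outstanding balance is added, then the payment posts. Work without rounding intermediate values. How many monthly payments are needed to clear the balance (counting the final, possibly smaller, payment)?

Monthly rate r = 12.9%/12 = 1.075% = 0.01075.
Recurrence: B ← B·(1+r) − £785.00.
Month 1: interest £53.21; balance after payment £4,218.21.
Month 2: interest £45.35; balance after payment £3,478.56.
Closed form: n = −ln(1 − rB₀/P)/ln(1+r) = −ln(0.93221)/ln(1.01075) ≈ 6.565, so the balance reaches zero during payment 7.

7 months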